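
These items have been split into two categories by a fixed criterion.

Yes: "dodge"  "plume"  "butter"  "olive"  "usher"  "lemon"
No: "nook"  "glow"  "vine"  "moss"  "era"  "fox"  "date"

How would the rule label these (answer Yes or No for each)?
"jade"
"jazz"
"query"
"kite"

No, No, Yes, No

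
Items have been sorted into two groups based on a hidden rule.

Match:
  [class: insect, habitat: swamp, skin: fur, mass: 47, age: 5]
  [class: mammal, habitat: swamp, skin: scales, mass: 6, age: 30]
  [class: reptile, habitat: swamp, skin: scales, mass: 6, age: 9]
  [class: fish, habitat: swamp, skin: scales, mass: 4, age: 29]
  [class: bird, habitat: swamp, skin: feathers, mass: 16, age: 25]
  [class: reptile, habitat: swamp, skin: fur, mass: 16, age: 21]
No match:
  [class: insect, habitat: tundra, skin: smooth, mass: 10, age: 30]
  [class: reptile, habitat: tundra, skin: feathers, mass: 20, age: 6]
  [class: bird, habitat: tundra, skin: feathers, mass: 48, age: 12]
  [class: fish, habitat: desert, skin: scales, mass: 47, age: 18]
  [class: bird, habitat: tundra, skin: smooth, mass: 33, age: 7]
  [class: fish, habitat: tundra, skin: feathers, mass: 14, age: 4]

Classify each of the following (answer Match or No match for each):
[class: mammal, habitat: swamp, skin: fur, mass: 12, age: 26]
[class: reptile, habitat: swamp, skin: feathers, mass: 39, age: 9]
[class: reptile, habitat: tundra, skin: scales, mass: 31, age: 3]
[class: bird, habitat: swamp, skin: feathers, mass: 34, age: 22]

All 'Match' examples share one property — habitat is swamp — and every 'No match' example lacks it.

Match, Match, No match, Match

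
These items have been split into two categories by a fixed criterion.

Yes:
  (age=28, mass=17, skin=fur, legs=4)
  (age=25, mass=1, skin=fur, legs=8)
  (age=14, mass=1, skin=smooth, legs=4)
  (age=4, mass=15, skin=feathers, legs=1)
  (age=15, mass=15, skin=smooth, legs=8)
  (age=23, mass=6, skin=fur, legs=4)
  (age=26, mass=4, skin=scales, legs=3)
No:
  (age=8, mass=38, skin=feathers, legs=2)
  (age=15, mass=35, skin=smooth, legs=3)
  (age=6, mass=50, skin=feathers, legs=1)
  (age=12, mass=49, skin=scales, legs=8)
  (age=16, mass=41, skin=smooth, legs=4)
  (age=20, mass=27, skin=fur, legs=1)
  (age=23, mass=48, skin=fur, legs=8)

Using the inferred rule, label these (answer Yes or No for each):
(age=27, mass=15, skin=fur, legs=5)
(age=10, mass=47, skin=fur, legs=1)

Yes, No

'Yes' ⟺ mass ≤ 17.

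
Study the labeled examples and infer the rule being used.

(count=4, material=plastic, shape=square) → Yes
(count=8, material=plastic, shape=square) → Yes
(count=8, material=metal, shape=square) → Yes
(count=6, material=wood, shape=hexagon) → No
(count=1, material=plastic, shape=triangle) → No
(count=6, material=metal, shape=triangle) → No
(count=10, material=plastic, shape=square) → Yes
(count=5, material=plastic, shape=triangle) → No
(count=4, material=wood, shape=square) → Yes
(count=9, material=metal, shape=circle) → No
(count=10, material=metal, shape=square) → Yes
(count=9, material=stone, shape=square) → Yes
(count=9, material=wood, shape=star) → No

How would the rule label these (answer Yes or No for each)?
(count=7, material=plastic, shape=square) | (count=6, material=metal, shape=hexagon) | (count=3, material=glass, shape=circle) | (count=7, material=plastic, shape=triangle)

Yes, No, No, No

Every 'Yes' example satisfies: shape is square. None of the 'No' examples do.
(count=7, material=plastic, shape=square) → shape is square → Yes.
(count=6, material=metal, shape=hexagon) → shape is hexagon → No.
(count=3, material=glass, shape=circle) → shape is circle → No.
(count=7, material=plastic, shape=triangle) → shape is triangle → No.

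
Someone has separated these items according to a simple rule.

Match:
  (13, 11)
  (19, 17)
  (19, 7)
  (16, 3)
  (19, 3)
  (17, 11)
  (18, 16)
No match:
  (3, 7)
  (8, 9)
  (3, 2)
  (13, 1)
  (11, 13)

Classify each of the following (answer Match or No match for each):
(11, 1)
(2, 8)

No match, No match

Every 'Match' example satisfies: first > second AND sum ≥ 17. None of the 'No match' examples do.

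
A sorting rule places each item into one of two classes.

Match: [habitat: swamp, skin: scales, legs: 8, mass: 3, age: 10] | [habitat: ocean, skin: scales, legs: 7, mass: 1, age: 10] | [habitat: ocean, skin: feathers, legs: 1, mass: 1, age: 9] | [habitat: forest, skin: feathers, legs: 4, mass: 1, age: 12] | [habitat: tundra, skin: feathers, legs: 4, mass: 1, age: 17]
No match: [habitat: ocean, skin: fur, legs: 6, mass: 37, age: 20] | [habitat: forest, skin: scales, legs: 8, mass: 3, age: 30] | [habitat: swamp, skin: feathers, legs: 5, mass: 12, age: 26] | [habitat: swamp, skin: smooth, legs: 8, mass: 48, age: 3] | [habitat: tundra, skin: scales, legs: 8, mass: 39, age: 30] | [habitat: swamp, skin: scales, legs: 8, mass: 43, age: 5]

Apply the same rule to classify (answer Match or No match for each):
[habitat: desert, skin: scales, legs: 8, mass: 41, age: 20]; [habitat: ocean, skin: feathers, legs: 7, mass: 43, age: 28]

Rule: age ≥ 9 AND age ≤ 17. This holds for each 'Match' example and fails for each 'No match' one.

No match, No match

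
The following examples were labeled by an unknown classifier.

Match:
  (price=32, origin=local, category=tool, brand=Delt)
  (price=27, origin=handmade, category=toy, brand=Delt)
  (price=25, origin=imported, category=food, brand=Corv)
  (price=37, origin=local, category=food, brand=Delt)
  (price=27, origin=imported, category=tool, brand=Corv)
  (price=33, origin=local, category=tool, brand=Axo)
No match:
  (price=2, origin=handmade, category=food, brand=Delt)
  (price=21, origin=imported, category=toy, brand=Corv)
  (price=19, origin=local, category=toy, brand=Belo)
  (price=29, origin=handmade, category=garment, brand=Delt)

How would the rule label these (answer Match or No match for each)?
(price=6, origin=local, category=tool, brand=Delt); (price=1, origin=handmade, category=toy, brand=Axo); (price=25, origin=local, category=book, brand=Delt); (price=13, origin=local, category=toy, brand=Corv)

All 'Match' examples share one property — price ≥ 25 AND price ≠ 29 — and every 'No match' example lacks it.

No match, No match, Match, No match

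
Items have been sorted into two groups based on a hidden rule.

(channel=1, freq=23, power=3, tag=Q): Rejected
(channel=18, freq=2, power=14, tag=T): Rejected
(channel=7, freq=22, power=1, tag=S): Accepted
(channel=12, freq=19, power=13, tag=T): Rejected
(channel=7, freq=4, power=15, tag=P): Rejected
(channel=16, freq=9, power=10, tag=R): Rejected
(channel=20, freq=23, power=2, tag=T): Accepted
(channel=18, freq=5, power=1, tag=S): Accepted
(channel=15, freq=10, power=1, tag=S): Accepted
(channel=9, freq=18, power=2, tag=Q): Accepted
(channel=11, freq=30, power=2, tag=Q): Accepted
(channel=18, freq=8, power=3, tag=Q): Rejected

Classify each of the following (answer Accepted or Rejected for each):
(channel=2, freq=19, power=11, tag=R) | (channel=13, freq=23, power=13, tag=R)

Rejected, Rejected

The common property of the 'Accepted' items is: power ≤ 2. No 'Rejected' item has it.
(channel=2, freq=19, power=11, tag=R) → power = 11 → Rejected. (channel=13, freq=23, power=13, tag=R) → power = 13 → Rejected.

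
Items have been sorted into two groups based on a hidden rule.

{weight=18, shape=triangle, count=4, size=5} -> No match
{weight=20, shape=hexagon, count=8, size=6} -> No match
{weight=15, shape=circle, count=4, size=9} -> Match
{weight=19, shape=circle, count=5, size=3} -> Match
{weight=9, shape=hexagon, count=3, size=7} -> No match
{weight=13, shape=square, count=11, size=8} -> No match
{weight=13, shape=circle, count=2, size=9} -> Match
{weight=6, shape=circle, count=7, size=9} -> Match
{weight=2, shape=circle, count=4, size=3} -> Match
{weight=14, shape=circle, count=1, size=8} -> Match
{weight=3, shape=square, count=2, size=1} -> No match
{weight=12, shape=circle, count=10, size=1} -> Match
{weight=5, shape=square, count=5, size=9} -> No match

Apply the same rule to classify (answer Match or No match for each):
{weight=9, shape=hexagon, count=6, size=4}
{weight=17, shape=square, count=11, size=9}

Every 'Match' example satisfies: shape is circle. None of the 'No match' examples do.
{weight=9, shape=hexagon, count=6, size=4} → shape is hexagon → No match.
{weight=17, shape=square, count=11, size=9} → shape is square → No match.

No match, No match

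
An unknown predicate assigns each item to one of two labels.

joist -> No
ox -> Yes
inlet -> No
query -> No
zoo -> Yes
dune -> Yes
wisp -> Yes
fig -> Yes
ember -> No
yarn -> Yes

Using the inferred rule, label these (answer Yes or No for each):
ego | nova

One predicate separates the groups cleanly: length ≤ 4.
ego: Yes (length 3). nova: Yes (length 4).

Yes, Yes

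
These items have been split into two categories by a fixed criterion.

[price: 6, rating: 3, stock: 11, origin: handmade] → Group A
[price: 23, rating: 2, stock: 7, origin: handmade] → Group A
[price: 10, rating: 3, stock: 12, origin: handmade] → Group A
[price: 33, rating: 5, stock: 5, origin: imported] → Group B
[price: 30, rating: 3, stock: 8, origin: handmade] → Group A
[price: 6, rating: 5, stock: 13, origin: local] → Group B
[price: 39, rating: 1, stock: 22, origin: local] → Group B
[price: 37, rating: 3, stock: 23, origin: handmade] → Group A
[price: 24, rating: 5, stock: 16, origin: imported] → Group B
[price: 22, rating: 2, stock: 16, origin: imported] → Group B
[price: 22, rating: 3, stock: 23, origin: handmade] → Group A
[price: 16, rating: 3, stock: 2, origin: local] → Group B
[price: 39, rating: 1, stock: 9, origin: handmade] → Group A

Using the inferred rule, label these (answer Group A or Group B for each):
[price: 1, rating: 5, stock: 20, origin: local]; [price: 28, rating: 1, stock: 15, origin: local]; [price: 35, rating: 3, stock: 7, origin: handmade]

Group B, Group B, Group A

'Group A' ⟺ origin is handmade.
[price: 1, rating: 5, stock: 20, origin: local]: origin is local, does not satisfy this → Group B. [price: 28, rating: 1, stock: 15, origin: local]: origin is local, does not satisfy this → Group B. [price: 35, rating: 3, stock: 7, origin: handmade]: origin is handmade, meets the rule → Group A.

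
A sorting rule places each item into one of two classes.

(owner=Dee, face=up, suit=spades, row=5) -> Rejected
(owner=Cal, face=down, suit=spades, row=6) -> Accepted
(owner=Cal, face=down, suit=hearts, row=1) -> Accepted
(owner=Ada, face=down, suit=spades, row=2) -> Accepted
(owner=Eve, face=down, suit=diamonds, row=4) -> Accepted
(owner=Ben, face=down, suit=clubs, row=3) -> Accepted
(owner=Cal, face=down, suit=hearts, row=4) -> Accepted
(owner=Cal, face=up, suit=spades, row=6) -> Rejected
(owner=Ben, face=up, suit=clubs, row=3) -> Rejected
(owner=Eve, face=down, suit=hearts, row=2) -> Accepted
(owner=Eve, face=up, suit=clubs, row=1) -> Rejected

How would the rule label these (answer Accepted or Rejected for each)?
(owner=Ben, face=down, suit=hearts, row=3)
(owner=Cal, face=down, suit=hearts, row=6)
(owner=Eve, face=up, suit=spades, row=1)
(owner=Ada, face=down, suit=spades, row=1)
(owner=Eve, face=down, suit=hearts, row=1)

Accepted, Accepted, Rejected, Accepted, Accepted

A rule that fits every label: face is down — true of each 'Accepted' example, false of each 'Rejected' one.
(owner=Ben, face=down, suit=hearts, row=3): Accepted (face is down).
(owner=Cal, face=down, suit=hearts, row=6): Accepted (face is down).
(owner=Eve, face=up, suit=spades, row=1): Rejected (face is up).
(owner=Ada, face=down, suit=spades, row=1): Accepted (face is down).
(owner=Eve, face=down, suit=hearts, row=1): Accepted (face is down).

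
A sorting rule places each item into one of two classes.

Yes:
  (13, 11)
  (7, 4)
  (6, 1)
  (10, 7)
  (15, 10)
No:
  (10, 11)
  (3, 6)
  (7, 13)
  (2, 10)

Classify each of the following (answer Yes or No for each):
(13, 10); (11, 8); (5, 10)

One predicate separates the groups cleanly: first > second.
(13, 10) → 13 > 10 → Yes. (11, 8) → 11 > 8 → Yes. (5, 10) → 5 < 10 → No.

Yes, Yes, No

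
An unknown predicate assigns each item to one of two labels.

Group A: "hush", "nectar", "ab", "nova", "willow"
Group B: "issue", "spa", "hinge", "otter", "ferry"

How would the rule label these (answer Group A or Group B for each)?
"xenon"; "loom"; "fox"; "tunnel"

Group B, Group A, Group B, Group A

The common property of the 'Group A' items is: even length. No 'Group B' item has it.
"xenon": length 5, fails the rule → Group B. "loom": length 4, meets the rule → Group A. "fox": length 3, fails the rule → Group B. "tunnel": length 6, meets the rule → Group A.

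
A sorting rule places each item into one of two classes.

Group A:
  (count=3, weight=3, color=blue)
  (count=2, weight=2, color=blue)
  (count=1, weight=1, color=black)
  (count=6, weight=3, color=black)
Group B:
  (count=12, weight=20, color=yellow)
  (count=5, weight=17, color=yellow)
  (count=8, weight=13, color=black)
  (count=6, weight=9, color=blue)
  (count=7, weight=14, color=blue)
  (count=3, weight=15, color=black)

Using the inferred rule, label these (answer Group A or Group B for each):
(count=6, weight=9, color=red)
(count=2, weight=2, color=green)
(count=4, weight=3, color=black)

Group B, Group A, Group A

All 'Group A' examples share one property — weight ≤ 3 — and every 'Group B' example lacks it.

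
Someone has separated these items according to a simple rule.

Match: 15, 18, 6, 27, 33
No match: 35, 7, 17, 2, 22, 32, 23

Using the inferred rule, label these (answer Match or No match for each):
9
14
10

Match, No match, No match

The classifier is using: multiple of 3.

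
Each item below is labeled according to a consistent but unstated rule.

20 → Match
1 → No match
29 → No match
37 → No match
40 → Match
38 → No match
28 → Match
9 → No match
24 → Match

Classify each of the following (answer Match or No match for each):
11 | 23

No match, No match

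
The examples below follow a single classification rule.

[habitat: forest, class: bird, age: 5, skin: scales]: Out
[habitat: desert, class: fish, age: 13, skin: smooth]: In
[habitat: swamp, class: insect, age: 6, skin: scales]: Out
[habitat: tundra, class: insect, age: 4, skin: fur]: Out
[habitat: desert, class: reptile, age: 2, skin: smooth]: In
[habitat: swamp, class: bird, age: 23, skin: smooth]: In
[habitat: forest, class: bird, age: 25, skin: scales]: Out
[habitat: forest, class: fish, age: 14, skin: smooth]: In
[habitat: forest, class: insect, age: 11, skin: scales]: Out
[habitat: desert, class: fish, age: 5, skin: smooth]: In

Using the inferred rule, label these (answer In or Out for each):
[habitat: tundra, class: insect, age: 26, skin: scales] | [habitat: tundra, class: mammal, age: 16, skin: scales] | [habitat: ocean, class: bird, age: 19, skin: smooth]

The simplest hypothesis consistent with all the labels is: skin is smooth.

Out, Out, In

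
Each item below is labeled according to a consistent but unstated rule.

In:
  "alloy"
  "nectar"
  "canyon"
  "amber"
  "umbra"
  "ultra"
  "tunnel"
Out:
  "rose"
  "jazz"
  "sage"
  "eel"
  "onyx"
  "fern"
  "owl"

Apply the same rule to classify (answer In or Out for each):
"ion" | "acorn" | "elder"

Out, In, In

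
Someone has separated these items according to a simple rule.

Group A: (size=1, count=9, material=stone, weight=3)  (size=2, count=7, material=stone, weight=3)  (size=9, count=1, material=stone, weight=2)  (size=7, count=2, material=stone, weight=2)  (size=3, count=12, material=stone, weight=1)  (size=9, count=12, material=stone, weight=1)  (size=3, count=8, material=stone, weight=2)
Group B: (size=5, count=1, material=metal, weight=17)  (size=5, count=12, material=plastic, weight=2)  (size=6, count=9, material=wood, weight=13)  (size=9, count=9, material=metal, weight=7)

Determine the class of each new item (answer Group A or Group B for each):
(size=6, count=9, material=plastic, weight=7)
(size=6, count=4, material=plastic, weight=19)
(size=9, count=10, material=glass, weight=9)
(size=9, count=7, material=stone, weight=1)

Group B, Group B, Group B, Group A

The simplest hypothesis consistent with all the labels is: material is stone.
(size=6, count=9, material=plastic, weight=7): Group B (material is plastic). (size=6, count=4, material=plastic, weight=19): Group B (material is plastic). (size=9, count=10, material=glass, weight=9): Group B (material is glass). (size=9, count=7, material=stone, weight=1): Group A (material is stone).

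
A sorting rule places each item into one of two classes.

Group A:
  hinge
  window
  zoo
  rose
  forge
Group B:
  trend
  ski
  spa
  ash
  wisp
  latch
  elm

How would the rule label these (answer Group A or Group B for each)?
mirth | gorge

Group B, Group A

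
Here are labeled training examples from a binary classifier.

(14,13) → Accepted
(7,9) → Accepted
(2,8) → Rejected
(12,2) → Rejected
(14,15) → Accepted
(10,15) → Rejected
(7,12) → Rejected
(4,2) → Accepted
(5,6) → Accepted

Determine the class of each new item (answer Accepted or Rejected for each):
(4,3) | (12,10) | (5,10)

Accepted, Accepted, Rejected

The classifier is using: |first − second| ≤ 2.
(4,3): |4−3| = 1, matches → Accepted. (12,10): |12−10| = 2, matches → Accepted. (5,10): |5−10| = 5, fails this test → Rejected.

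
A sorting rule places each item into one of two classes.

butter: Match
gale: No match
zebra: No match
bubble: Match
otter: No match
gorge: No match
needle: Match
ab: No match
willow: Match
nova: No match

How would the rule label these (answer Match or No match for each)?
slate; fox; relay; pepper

The classifier is using: length 6.
No match: slate, since length 5. No match: fox, since length 3. No match: relay, since length 5. Match: pepper, since length 6.

No match, No match, No match, Match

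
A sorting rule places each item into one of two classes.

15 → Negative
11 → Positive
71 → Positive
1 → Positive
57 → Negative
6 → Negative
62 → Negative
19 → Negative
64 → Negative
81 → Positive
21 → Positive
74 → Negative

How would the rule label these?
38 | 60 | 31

Negative, Negative, Positive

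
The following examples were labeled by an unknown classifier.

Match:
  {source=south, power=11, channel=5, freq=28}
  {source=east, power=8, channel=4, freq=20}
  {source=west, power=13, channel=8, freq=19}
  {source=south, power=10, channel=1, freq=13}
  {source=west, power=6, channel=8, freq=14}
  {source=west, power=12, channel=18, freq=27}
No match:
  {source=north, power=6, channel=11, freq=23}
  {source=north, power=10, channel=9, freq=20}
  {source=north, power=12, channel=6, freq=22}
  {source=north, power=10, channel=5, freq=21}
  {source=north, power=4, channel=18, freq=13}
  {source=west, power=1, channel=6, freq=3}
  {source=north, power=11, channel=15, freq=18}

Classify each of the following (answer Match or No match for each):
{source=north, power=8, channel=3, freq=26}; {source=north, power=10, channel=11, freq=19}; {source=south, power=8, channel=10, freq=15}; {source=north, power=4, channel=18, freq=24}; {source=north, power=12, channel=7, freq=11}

No match, No match, Match, No match, No match

The simplest hypothesis consistent with all the labels is: source is not north AND freq ≥ 13.
{source=north, power=8, channel=3, freq=26}: No match (source is north, freq = 26). {source=north, power=10, channel=11, freq=19}: No match (source is north, freq = 19). {source=south, power=8, channel=10, freq=15}: Match (source is south, freq = 15). {source=north, power=4, channel=18, freq=24}: No match (source is north, freq = 24). {source=north, power=12, channel=7, freq=11}: No match (source is north, freq = 11).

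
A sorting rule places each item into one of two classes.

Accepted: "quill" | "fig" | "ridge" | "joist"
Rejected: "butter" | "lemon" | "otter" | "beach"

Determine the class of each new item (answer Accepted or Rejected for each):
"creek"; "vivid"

Rejected, Accepted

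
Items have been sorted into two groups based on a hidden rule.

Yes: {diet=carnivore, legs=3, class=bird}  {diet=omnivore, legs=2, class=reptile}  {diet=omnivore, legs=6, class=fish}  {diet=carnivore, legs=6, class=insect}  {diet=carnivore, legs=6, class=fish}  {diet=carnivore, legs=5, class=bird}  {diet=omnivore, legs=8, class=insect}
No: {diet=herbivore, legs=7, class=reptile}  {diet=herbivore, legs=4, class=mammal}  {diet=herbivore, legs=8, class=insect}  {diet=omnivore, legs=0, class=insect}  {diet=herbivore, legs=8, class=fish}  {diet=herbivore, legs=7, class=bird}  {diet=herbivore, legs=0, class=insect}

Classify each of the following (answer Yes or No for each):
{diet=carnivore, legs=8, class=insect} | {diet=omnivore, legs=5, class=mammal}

The rule appears to be: diet is not herbivore AND legs ≥ 2.
Yes: {diet=carnivore, legs=8, class=insect}, since diet is carnivore, legs = 8.
Yes: {diet=omnivore, legs=5, class=mammal}, since diet is omnivore, legs = 5.

Yes, Yes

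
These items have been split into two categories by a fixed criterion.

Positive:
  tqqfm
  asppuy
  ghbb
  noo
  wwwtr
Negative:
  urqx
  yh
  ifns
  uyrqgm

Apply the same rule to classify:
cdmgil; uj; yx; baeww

Negative, Negative, Negative, Positive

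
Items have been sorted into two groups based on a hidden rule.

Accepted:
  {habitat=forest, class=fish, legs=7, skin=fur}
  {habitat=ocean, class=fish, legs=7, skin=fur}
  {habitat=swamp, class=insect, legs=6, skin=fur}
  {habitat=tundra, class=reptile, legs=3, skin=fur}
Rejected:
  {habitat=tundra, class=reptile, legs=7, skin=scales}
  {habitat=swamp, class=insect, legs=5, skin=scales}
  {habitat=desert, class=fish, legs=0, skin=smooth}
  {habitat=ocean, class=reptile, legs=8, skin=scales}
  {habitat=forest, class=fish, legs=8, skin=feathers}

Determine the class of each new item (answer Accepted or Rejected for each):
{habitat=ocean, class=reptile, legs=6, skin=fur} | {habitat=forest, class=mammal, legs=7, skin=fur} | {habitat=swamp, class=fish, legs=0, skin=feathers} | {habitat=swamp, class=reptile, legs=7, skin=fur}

The classifier is using: skin is fur.
{habitat=ocean, class=reptile, legs=6, skin=fur}: Accepted (skin is fur). {habitat=forest, class=mammal, legs=7, skin=fur}: Accepted (skin is fur). {habitat=swamp, class=fish, legs=0, skin=feathers}: Rejected (skin is feathers). {habitat=swamp, class=reptile, legs=7, skin=fur}: Accepted (skin is fur).

Accepted, Accepted, Rejected, Accepted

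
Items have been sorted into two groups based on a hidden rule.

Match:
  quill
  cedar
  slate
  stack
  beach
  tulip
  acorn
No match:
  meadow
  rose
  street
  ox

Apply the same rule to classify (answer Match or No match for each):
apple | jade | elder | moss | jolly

The simplest hypothesis consistent with all the labels is: odd length.

Match, No match, Match, No match, Match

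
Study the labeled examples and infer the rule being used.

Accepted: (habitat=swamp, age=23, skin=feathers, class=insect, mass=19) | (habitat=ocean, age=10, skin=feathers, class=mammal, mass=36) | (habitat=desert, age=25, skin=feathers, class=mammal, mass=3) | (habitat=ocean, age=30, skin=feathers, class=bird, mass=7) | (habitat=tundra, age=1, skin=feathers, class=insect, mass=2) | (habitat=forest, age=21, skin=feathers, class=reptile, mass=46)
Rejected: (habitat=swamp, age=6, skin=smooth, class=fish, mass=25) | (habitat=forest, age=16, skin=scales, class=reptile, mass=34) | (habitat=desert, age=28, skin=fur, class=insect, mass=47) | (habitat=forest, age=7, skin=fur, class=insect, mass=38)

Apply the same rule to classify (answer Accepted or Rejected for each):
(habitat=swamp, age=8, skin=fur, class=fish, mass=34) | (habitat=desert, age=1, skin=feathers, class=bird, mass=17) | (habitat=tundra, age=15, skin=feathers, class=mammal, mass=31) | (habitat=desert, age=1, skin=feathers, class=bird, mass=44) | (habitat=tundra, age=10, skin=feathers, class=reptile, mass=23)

One predicate separates the groups cleanly: skin is feathers.
(habitat=swamp, age=8, skin=fur, class=fish, mass=34): skin is fur — doesn't qualify, so Rejected. (habitat=desert, age=1, skin=feathers, class=bird, mass=17): skin is feathers — satisfies this, so Accepted. (habitat=tundra, age=15, skin=feathers, class=mammal, mass=31): skin is feathers — satisfies this, so Accepted. (habitat=desert, age=1, skin=feathers, class=bird, mass=44): skin is feathers — satisfies this, so Accepted. (habitat=tundra, age=10, skin=feathers, class=reptile, mass=23): skin is feathers — satisfies this, so Accepted.

Rejected, Accepted, Accepted, Accepted, Accepted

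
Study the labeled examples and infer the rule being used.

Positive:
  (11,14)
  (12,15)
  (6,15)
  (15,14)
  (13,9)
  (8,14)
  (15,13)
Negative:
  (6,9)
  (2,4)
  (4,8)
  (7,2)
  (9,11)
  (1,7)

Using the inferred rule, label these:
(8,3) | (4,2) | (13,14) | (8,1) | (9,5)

Negative, Negative, Positive, Negative, Negative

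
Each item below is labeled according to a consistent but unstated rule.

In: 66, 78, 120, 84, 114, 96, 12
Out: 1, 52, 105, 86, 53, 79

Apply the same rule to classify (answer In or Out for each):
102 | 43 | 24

In, Out, In

Comparing the two groups points to one rule — multiple of 6.
102 → 102 = 6·17 → In.
43 → 43 = 6·7 + 1 → Out.
24 → 24 = 6·4 → In.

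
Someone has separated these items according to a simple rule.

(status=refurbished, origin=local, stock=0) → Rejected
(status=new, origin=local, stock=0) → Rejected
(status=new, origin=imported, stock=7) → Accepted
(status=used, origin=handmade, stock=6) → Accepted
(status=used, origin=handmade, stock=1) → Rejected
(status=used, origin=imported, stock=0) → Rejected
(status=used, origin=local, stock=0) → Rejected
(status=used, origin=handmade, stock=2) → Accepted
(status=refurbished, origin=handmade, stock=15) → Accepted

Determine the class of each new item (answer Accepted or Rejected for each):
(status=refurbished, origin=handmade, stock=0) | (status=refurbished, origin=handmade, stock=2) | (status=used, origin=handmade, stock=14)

Rejected, Accepted, Accepted

The simplest hypothesis consistent with all the labels is: stock ≥ 2.
Rejected: (status=refurbished, origin=handmade, stock=0), since stock = 0.
Accepted: (status=refurbished, origin=handmade, stock=2), since stock = 2.
Accepted: (status=used, origin=handmade, stock=14), since stock = 14.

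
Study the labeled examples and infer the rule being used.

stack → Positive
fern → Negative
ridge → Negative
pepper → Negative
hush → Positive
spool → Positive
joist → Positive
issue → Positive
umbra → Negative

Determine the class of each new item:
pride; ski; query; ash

Negative, Positive, Negative, Positive

Rule: contains 's'. This holds for each 'Positive' example and fails for each 'Negative' one.
pride: no 's' — doesn't qualify, so Negative.
ski: has 's' — matches, so Positive.
query: no 's' — doesn't qualify, so Negative.
ash: has 's' — matches, so Positive.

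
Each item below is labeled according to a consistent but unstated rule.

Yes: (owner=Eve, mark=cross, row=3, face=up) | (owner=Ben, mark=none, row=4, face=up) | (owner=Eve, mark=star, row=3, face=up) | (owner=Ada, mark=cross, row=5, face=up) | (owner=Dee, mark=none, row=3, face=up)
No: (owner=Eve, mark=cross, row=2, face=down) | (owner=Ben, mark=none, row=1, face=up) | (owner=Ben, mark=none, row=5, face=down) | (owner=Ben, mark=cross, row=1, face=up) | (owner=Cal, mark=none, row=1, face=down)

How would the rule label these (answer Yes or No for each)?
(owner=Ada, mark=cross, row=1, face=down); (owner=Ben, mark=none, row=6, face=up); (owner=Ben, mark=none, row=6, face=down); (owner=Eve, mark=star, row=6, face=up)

No, Yes, No, Yes

The pattern is that an item is 'Yes' exactly when: face is up AND row ≥ 2.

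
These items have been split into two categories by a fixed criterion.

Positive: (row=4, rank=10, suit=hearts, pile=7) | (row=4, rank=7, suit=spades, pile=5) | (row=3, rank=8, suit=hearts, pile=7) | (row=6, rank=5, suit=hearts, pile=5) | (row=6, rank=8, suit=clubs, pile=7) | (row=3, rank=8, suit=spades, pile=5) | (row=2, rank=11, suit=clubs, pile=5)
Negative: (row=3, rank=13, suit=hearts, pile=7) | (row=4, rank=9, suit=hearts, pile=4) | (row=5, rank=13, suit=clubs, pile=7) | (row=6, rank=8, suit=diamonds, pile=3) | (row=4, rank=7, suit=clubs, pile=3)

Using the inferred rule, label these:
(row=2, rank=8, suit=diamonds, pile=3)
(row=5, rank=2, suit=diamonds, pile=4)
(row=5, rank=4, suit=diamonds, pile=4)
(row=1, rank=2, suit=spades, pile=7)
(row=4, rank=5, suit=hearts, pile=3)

Negative, Negative, Negative, Positive, Negative

All 'Positive' examples share one property — pile ≥ 5 AND rank ≤ 11 — and every 'Negative' example lacks it.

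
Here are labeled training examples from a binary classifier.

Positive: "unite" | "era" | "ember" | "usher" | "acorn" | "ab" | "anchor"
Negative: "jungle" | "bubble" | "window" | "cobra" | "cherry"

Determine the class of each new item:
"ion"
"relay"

Comparing the two groups points to one rule — starts with a vowel.
"ion": starts with 'i', fits → Positive.
"relay": starts with 'r', does not satisfy this → Negative.

Positive, Negative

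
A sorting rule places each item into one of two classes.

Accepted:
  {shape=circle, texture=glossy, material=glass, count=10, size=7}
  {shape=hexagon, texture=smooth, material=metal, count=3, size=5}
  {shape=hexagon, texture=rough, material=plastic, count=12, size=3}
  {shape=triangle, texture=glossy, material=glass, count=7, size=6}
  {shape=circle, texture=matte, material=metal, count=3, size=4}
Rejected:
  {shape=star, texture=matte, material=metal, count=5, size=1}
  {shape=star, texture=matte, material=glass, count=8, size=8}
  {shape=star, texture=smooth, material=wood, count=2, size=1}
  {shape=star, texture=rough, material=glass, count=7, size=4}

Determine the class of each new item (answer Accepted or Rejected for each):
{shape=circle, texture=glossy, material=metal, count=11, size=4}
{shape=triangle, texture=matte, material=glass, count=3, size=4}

Accepted, Accepted

Looking at the examples, the only property every 'Accepted' case has and every 'Rejected' case lacks is: shape is not star.
{shape=circle, texture=glossy, material=metal, count=11, size=4} — shape is circle, hence Accepted.
{shape=triangle, texture=matte, material=glass, count=3, size=4} — shape is triangle, hence Accepted.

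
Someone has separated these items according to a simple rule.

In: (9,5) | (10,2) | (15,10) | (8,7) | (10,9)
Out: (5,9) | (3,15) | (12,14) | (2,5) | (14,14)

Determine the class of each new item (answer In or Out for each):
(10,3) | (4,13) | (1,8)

Comparing the two groups points to one rule — first > second.

In, Out, Out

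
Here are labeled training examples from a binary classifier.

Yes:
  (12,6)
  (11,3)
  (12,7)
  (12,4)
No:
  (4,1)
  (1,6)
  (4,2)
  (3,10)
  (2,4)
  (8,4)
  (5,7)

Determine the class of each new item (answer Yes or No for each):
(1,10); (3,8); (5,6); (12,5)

'Yes' ⟺ sum ≥ 14.
(1,10): 1+10 = 11, does not satisfy this → No.
(3,8): 3+8 = 11, does not satisfy this → No.
(5,6): 5+6 = 11, does not satisfy this → No.
(12,5): 12+5 = 17, passes → Yes.

No, No, No, Yes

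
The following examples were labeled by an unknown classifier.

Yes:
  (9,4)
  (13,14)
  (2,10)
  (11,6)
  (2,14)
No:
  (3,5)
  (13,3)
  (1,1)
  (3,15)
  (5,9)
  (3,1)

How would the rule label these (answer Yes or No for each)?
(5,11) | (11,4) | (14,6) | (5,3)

All 'Yes' examples share one property — second is even — and every 'No' example lacks it.
(5,11): No (second 11). (11,4): Yes (second 4). (14,6): Yes (second 6). (5,3): No (second 3).

No, Yes, Yes, No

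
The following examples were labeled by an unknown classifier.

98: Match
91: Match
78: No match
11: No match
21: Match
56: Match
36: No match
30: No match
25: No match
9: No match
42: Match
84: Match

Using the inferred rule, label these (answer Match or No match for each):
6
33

No match, No match

The pattern is that an item is 'Match' exactly when: multiple of 7.
6: No match (6 = 7·0 + 6).
33: No match (33 = 7·4 + 5).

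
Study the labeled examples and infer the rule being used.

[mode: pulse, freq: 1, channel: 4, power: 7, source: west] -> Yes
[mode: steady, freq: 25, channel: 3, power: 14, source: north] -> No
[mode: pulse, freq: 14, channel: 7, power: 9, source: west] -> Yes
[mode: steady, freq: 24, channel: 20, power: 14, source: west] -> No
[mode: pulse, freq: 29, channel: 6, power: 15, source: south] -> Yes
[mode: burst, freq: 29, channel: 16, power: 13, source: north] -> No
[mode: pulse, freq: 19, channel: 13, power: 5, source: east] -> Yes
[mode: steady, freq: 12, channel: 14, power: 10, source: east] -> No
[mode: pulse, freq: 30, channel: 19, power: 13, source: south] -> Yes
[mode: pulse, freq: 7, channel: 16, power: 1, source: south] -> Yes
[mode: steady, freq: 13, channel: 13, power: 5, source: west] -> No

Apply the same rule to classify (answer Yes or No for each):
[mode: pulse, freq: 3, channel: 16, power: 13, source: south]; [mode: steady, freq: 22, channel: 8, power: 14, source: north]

Yes, No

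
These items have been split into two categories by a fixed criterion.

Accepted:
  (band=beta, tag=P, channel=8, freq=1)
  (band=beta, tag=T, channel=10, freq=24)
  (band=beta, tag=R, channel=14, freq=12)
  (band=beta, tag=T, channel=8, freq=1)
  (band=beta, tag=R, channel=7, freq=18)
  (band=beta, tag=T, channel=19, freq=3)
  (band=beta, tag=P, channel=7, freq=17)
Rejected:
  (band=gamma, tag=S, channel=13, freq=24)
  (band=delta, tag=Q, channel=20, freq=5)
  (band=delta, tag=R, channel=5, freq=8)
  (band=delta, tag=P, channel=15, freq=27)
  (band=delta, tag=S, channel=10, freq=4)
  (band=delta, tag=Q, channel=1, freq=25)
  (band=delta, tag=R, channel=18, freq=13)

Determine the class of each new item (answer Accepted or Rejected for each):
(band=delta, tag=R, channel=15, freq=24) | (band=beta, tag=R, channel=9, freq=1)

Rejected, Accepted

Rule: band is beta. This holds for each 'Accepted' example and fails for each 'Rejected' one.
Rejected: (band=delta, tag=R, channel=15, freq=24), since band is delta.
Accepted: (band=beta, tag=R, channel=9, freq=1), since band is beta.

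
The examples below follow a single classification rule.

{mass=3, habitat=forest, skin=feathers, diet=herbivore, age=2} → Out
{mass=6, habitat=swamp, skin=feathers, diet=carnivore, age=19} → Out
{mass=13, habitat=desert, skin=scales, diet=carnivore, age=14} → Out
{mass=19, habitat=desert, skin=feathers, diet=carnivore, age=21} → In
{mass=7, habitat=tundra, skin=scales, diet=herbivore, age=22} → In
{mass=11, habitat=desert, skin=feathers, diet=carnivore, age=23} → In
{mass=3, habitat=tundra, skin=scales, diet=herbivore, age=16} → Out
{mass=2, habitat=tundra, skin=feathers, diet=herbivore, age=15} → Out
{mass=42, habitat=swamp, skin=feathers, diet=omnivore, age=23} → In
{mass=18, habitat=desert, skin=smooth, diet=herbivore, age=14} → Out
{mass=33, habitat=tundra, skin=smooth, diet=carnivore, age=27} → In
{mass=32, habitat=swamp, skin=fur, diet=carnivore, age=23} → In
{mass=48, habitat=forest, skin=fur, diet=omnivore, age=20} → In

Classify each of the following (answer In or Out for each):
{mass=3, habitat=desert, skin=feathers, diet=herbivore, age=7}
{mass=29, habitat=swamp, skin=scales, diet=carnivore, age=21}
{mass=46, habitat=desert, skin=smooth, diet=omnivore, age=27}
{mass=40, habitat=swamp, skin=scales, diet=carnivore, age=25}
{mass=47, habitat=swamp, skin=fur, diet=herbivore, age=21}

Out, In, In, In, In

All 'In' examples share one property — age ≥ 20 — and every 'Out' example lacks it.
{mass=3, habitat=desert, skin=feathers, diet=herbivore, age=7}: age = 7, fails the rule → Out. {mass=29, habitat=swamp, skin=scales, diet=carnivore, age=21}: age = 21, matches → In. {mass=46, habitat=desert, skin=smooth, diet=omnivore, age=27}: age = 27, matches → In. {mass=40, habitat=swamp, skin=scales, diet=carnivore, age=25}: age = 25, matches → In. {mass=47, habitat=swamp, skin=fur, diet=herbivore, age=21}: age = 21, matches → In.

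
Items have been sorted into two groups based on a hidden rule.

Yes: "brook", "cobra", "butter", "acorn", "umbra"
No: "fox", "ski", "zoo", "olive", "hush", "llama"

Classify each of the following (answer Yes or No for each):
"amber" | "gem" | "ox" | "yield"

Yes, No, No, No

All 'Yes' examples share one property — contains 'r' — and every 'No' example lacks it.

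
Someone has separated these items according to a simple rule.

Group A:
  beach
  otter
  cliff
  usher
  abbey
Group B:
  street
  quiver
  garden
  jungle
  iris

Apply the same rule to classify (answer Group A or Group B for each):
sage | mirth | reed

Group B, Group A, Group B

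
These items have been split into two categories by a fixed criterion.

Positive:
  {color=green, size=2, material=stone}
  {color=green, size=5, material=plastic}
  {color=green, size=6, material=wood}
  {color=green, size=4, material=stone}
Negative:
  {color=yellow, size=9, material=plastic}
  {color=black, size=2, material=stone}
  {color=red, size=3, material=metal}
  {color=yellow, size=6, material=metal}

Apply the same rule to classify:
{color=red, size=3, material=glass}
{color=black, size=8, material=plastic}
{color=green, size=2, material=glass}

Comparing the two groups points to one rule — color is green.
{color=red, size=3, material=glass}: color is red — fails this test, so Negative. {color=black, size=8, material=plastic}: color is black — fails this test, so Negative. {color=green, size=2, material=glass}: color is green — has this property, so Positive.

Negative, Negative, Positive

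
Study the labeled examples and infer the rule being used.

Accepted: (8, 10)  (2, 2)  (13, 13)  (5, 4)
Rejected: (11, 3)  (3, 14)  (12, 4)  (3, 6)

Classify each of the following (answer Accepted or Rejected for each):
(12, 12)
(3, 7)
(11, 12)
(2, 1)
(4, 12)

A rule that fits every label: |first − second| ≤ 2 — true of each 'Accepted' example, false of each 'Rejected' one.
(12, 12) → |12−12| = 0 → Accepted. (3, 7) → |3−7| = 4 → Rejected. (11, 12) → |11−12| = 1 → Accepted. (2, 1) → |2−1| = 1 → Accepted. (4, 12) → |4−12| = 8 → Rejected.

Accepted, Rejected, Accepted, Accepted, Rejected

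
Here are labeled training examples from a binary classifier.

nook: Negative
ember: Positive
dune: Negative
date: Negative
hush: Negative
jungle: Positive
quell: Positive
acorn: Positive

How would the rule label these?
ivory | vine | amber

One predicate separates the groups cleanly: length ≥ 5.
ivory: length 5, qualifies → Positive.
vine: length 4, doesn't match → Negative.
amber: length 5, qualifies → Positive.

Positive, Negative, Positive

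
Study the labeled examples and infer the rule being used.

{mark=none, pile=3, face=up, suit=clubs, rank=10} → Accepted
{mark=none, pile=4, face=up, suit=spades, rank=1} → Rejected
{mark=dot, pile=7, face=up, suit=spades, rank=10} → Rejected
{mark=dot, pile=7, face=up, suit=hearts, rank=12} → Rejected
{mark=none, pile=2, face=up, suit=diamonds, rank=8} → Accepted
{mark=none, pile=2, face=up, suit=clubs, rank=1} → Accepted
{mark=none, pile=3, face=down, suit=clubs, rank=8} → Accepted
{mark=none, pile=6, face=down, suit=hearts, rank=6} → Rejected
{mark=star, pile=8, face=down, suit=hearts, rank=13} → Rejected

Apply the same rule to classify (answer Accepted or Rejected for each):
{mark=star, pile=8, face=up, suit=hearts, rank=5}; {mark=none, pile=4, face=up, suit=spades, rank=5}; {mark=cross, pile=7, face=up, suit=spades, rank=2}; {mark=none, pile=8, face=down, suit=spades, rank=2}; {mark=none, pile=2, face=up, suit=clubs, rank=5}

Every 'Accepted' example satisfies: pile ≤ 3. None of the 'Rejected' examples do.
{mark=star, pile=8, face=up, suit=hearts, rank=5}: pile = 8 — fails the rule, so Rejected.
{mark=none, pile=4, face=up, suit=spades, rank=5}: pile = 4 — fails the rule, so Rejected.
{mark=cross, pile=7, face=up, suit=spades, rank=2}: pile = 7 — fails the rule, so Rejected.
{mark=none, pile=8, face=down, suit=spades, rank=2}: pile = 8 — fails the rule, so Rejected.
{mark=none, pile=2, face=up, suit=clubs, rank=5}: pile = 2 — matches, so Accepted.

Rejected, Rejected, Rejected, Rejected, Accepted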